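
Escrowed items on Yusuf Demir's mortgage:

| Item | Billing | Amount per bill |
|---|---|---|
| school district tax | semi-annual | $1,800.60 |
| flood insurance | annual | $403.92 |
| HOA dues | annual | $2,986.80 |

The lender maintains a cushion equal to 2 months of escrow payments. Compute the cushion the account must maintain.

School district tax — $1,800.60 × 2 = $3,601.20
Flood insurance — $403.92
HOA dues — $2,986.80
Total per year = $3,601.20 + $403.92 + $2,986.80 = $6,991.92
Base monthly escrow = $6,991.92 / 12 = $582.66
Reserve = 2 × $582.66 = $1,165.32

$1,165.32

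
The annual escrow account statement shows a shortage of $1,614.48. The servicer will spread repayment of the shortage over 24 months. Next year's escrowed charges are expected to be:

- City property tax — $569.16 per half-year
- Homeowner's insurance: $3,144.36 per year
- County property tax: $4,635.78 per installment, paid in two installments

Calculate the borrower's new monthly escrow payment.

$1,196.79

City property tax = $569.16 × 2 = $1,138.32 annually
Homeowner's insurance = $3,144.36 annually
County property tax = $4,635.78 × 2 = $9,271.56 annually
Annual escrow total = $1,138.32 + $3,144.36 + $9,271.56 = $13,554.24
Monthly escrow = $13,554.24 ÷ 12 = $1,129.52
Shortage spread = $1,614.48 / 24 = $67.27/mo
New monthly escrow = $1,129.52 + $67.27 = $1,196.79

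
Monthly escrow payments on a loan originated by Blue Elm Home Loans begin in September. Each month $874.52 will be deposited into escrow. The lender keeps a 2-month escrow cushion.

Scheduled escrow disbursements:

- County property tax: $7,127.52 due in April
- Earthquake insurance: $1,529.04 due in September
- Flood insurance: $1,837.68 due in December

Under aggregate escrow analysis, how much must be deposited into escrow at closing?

Cushion = 2 × $874.52 = $1,749.04
Trial balance (start $0, +$874.52 each month, − disbursements):
  Sep: +$874.52 − $1,529.04 → -$654.52
  Oct: +$874.52 → $220.00
  Nov: +$874.52 → $1,094.52
  Dec: +$874.52 − $1,837.68 → $131.36
  Jan: +$874.52 → $1,005.88
  Feb: +$874.52 → $1,880.40
  Mar: +$874.52 → $2,754.92
  Apr: +$874.52 − $7,127.52 → -$3,498.08
  May: +$874.52 → -$2,623.56
  Jun: +$874.52 → -$1,749.04
  Jul: +$874.52 → -$874.52
  Aug: +$874.52 → $0.00
Lowest trial balance = -$3,498.08 (Apr)
Initial deposit = cushion − low point = $1,749.04 − (-$3,498.08) = $5,247.12

$5,247.12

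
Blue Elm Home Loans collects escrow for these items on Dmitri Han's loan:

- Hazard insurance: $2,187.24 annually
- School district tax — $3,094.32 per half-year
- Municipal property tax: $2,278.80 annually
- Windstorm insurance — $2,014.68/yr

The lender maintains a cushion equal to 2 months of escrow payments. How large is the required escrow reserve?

Hazard insurance = $2,187.24 per year
School district tax = $3,094.32 × 2 = $6,188.64 per year
Municipal property tax = $2,278.80 per year
Windstorm insurance = $2,014.68 per year
Total per year = $2,187.24 + $6,188.64 + $2,278.80 + $2,014.68 = $12,669.36
Base monthly escrow = $12,669.36 / 12 = $1,055.78
Cushion = 2 × $1,055.78 = $2,111.56

$2,111.56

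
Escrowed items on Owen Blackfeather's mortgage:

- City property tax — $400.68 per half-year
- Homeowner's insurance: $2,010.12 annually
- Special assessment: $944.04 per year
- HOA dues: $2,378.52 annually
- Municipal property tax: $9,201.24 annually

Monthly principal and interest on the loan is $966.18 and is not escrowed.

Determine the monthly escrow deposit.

City property tax — $400.68 × 2 = $801.36
Homeowner's insurance — $2,010.12
Special assessment — $944.04
HOA dues — $2,378.52
Municipal property tax — $9,201.24
Yearly total = $801.36 + $2,010.12 + $944.04 + $2,378.52 + $9,201.24 = $15,335.28
Base monthly escrow = $15,335.28 / 12 = $1,277.94

$1,277.94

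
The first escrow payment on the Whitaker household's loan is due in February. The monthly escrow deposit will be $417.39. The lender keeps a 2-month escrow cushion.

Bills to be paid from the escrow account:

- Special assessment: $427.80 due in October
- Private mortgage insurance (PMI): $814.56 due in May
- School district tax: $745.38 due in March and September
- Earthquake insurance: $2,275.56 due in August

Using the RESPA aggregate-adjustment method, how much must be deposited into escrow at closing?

Cushion = 2 × $417.39 = $834.78
Trial balance (start $0, +$417.39 each month, − disbursements):
  Feb: +$417.39 → $417.39
  Mar: +$417.39 − $745.38 → $89.40
  Apr: +$417.39 → $506.79
  May: +$417.39 − $814.56 → $109.62
  Jun: +$417.39 → $527.01
  Jul: +$417.39 → $944.40
  Aug: +$417.39 − $2,275.56 → -$913.77
  Sep: +$417.39 − $745.38 → -$1,241.76
  Oct: +$417.39 − $427.80 → -$1,252.17
  Nov: +$417.39 → -$834.78
  Dec: +$417.39 → -$417.39
  Jan: +$417.39 → $0.00
Lowest trial balance = -$1,252.17 (Oct)
Initial deposit = cushion − low point = $834.78 − (-$1,252.17) = $2,086.95

$2,086.95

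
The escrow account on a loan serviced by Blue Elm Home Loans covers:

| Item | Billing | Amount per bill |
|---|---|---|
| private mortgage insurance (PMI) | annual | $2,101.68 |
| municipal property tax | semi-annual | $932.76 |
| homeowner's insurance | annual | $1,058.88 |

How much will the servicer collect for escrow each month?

$418.84

Private mortgage insurance (PMI) = $2,101.68 per year
Municipal property tax = $932.76 × 2 = $1,865.52 per year
Homeowner's insurance = $1,058.88 per year
Yearly total = $2,101.68 + $1,865.52 + $1,058.88 = $5,026.08
Monthly escrow = $5,026.08 / 12 = $418.84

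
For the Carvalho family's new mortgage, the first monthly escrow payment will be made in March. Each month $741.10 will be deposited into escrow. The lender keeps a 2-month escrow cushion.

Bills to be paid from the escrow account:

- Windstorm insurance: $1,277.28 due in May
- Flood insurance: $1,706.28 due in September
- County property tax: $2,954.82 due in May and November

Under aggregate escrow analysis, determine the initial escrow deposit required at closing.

$3,705.50

Cushion = 2 × $741.10 = $1,482.20
Trial balance (start $0, +$741.10 each month, − disbursements):
  Mar: +$741.10 → $741.10
  Apr: +$741.10 → $1,482.20
  May: +$741.10 − $4,232.10 → -$2,008.80
  Jun: +$741.10 → -$1,267.70
  Jul: +$741.10 → -$526.60
  Aug: +$741.10 → $214.50
  Sep: +$741.10 − $1,706.28 → -$750.68
  Oct: +$741.10 → -$9.58
  Nov: +$741.10 − $2,954.82 → -$2,223.30
  Dec: +$741.10 → -$1,482.20
  Jan: +$741.10 → -$741.10
  Feb: +$741.10 → $0.00
Lowest trial balance = -$2,223.30 (Nov)
Initial deposit = cushion − low point = $1,482.20 − (-$2,223.30) = $3,705.50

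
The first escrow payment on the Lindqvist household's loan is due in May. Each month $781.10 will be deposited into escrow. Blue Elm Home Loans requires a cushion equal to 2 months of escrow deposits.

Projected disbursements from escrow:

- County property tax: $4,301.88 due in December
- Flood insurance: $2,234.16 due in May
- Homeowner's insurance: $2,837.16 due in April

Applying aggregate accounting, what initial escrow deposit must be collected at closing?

$3,015.26

Cushion = 2 × $781.10 = $1,562.20
Trial balance (start $0, +$781.10 each month, − disbursements):
  May: +$781.10 − $2,234.16 → -$1,453.06
  Jun: +$781.10 → -$671.96
  Jul: +$781.10 → $109.14
  Aug: +$781.10 → $890.24
  Sep: +$781.10 → $1,671.34
  Oct: +$781.10 → $2,452.44
  Nov: +$781.10 → $3,233.54
  Dec: +$781.10 − $4,301.88 → -$287.24
  Jan: +$781.10 → $493.86
  Feb: +$781.10 → $1,274.96
  Mar: +$781.10 → $2,056.06
  Apr: +$781.10 − $2,837.16 → $0.00
Lowest trial balance = -$1,453.06 (May)
Initial deposit = cushion − low point = $1,562.20 − (-$1,453.06) = $3,015.26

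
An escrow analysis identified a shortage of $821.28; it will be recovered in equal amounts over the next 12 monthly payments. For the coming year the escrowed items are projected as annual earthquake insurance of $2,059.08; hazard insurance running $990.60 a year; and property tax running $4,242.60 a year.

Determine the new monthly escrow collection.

Earthquake insurance: $2,059.08/yr
Hazard insurance: $990.60/yr
Property tax: $4,242.60/yr
Total per year = $2,059.08 + $990.60 + $4,242.60 = $7,292.28
Monthly escrow = $7,292.28 / 12 = $607.69
Shortage per month = $821.28 ÷ 12 = $68.44
New monthly escrow = $607.69 + $68.44 = $676.13

$676.13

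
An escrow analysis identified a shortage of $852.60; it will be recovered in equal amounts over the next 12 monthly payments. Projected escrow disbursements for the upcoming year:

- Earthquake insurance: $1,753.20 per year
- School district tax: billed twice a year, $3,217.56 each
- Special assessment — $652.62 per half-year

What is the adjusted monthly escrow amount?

Earthquake insurance — $1,753.20/yr
School district tax — $3,217.56 × 2 = $6,435.12/yr
Special assessment — $652.62 × 2 = $1,305.24/yr
Yearly total = $1,753.20 + $6,435.12 + $1,305.24 = $9,493.56
Per month = $9,493.56 ÷ 12 = $791.13
Shortage spread = $852.60 / 12 = $71.05/mo
Adjusted monthly = $791.13 + $71.05 = $862.18

$862.18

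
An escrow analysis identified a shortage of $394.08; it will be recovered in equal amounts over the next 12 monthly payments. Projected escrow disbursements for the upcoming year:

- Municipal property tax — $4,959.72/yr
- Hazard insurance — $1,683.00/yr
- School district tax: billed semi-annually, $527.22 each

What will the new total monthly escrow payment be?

Municipal property tax — $4,959.72/yr
Hazard insurance — $1,683.00/yr
School district tax — $527.22 × 2 = $1,054.44/yr
Total annual escrow = $7,697.16
Monthly = $7,697.16 ÷ 12 = $641.43
Shortage per month = $394.08 / 12 = $32.84
New monthly escrow = $641.43 + $32.84 = $674.27

$674.27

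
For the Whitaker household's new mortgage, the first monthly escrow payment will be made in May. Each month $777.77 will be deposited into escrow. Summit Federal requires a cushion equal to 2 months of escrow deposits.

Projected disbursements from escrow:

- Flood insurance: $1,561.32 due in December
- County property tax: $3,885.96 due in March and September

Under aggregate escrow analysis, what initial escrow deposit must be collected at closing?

Cushion = 2 × $777.77 = $1,555.54
Trial balance (start $0, +$777.77 each month, − disbursements):
  May: +$777.77 → $777.77
  Jun: +$777.77 → $1,555.54
  Jul: +$777.77 → $2,333.31
  Aug: +$777.77 → $3,111.08
  Sep: +$777.77 − $3,885.96 → $2.89
  Oct: +$777.77 → $780.66
  Nov: +$777.77 → $1,558.43
  Dec: +$777.77 − $1,561.32 → $774.88
  Jan: +$777.77 → $1,552.65
  Feb: +$777.77 → $2,330.42
  Mar: +$777.77 − $3,885.96 → -$777.77
  Apr: +$777.77 → $0.00
Lowest trial balance = -$777.77 (Mar)
Initial deposit = cushion − low point = $1,555.54 − (-$777.77) = $2,333.31

$2,333.31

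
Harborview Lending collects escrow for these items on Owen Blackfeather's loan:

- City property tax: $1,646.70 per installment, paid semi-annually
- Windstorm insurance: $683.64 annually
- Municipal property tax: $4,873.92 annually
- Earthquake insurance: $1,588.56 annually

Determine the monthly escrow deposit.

City property tax — $1,646.70 × 2 = $3,293.40 annually
Windstorm insurance — $683.64 annually
Municipal property tax — $4,873.92 annually
Earthquake insurance — $1,588.56 annually
Combined annual = $10,439.52
Monthly = $10,439.52 / 12 = $869.96

$869.96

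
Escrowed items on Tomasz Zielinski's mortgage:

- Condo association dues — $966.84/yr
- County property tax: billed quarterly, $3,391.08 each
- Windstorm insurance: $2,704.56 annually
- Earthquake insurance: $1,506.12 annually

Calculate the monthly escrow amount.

$1,561.82

Condo association dues — $966.84
County property tax — $3,391.08 × 4 = $13,564.32
Windstorm insurance — $2,704.56
Earthquake insurance — $1,506.12
Combined annual = $966.84 + $13,564.32 + $2,704.56 + $1,506.12 = $18,741.84
Per month = $18,741.84 / 12 = $1,561.82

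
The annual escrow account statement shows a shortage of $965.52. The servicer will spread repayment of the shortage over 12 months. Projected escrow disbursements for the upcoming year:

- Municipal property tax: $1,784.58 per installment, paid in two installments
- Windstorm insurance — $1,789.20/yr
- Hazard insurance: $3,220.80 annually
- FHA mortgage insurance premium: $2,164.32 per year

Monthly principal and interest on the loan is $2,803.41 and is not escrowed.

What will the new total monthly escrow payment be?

$975.75

Municipal property tax: $1,784.58 × 2 = $3,569.16/yr
Windstorm insurance: $1,789.20/yr
Hazard insurance: $3,220.80/yr
FHA mortgage insurance premium: $2,164.32/yr
Yearly total = $3,569.16 + $1,789.20 + $3,220.80 + $2,164.32 = $10,743.48
Monthly = $10,743.48 ÷ 12 = $895.29
Shortage spread = $965.52 ÷ 12 = $80.46/mo
New monthly escrow = $895.29 + $80.46 = $975.75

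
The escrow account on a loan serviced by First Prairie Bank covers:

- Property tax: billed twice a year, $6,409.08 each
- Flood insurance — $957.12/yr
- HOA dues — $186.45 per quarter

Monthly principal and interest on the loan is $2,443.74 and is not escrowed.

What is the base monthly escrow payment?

Property tax: $6,409.08 × 2 = $12,818.16 per year
Flood insurance: $957.12 per year
HOA dues: $186.45 × 4 = $745.80 per year
Total annual escrow = $12,818.16 + $957.12 + $745.80 = $14,521.08
Per month = $14,521.08 ÷ 12 = $1,210.09

$1,210.09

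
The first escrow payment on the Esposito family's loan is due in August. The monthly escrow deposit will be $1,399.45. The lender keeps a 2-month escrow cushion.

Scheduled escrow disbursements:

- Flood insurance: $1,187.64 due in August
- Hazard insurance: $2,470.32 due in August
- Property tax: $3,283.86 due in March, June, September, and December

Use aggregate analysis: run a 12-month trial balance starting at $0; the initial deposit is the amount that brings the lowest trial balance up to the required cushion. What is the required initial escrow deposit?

$6,941.82

Cushion = 2 × $1,399.45 = $2,798.90
Trial balance (start $0, +$1,399.45 each month, − disbursements):
  Aug: +$1,399.45 − $3,657.96 → -$2,258.51
  Sep: +$1,399.45 − $3,283.86 → -$4,142.92
  Oct: +$1,399.45 → -$2,743.47
  Nov: +$1,399.45 → -$1,344.02
  Dec: +$1,399.45 − $3,283.86 → -$3,228.43
  Jan: +$1,399.45 → -$1,828.98
  Feb: +$1,399.45 → -$429.53
  Mar: +$1,399.45 − $3,283.86 → -$2,313.94
  Apr: +$1,399.45 → -$914.49
  May: +$1,399.45 → $484.96
  Jun: +$1,399.45 − $3,283.86 → -$1,399.45
  Jul: +$1,399.45 → $0.00
Lowest trial balance = -$4,142.92 (Sep)
Initial deposit = cushion − low point = $2,798.90 − (-$4,142.92) = $6,941.82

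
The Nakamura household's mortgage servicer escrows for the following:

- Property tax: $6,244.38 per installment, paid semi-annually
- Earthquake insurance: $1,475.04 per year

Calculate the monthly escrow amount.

Property tax — $6,244.38 × 2 = $12,488.76 annually
Earthquake insurance — $1,475.04 annually
Annual escrow total = $13,963.80
Base monthly escrow = $13,963.80 ÷ 12 = $1,163.65

$1,163.65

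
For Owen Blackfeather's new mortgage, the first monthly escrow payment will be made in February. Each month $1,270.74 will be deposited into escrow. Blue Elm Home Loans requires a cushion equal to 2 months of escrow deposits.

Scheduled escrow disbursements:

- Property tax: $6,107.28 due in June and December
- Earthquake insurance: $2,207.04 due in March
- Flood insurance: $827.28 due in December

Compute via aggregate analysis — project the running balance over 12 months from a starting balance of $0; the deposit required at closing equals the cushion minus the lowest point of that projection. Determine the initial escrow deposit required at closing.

Cushion = 2 × $1,270.74 = $2,541.48
Trial balance (start $0, +$1,270.74 each month, − disbursements):
  Feb: +$1,270.74 → $1,270.74
  Mar: +$1,270.74 − $2,207.04 → $334.44
  Apr: +$1,270.74 → $1,605.18
  May: +$1,270.74 → $2,875.92
  Jun: +$1,270.74 − $6,107.28 → -$1,960.62
  Jul: +$1,270.74 → -$689.88
  Aug: +$1,270.74 → $580.86
  Sep: +$1,270.74 → $1,851.60
  Oct: +$1,270.74 → $3,122.34
  Nov: +$1,270.74 → $4,393.08
  Dec: +$1,270.74 − $6,934.56 → -$1,270.74
  Jan: +$1,270.74 → $0.00
Lowest trial balance = -$1,960.62 (Jun)
Initial deposit = cushion − low point = $2,541.48 − (-$1,960.62) = $4,502.10

$4,502.10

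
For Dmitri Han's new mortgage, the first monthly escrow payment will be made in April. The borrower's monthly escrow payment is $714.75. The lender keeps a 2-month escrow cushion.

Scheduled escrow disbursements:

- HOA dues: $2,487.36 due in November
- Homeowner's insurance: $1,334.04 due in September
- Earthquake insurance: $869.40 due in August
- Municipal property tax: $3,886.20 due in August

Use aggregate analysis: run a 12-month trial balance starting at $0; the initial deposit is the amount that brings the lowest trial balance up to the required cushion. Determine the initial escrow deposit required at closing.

Cushion = 2 × $714.75 = $1,429.50
Trial balance (start $0, +$714.75 each month, − disbursements):
  Apr: +$714.75 → $714.75
  May: +$714.75 → $1,429.50
  Jun: +$714.75 → $2,144.25
  Jul: +$714.75 → $2,859.00
  Aug: +$714.75 − $4,755.60 → -$1,181.85
  Sep: +$714.75 − $1,334.04 → -$1,801.14
  Oct: +$714.75 → -$1,086.39
  Nov: +$714.75 − $2,487.36 → -$2,859.00
  Dec: +$714.75 → -$2,144.25
  Jan: +$714.75 → -$1,429.50
  Feb: +$714.75 → -$714.75
  Mar: +$714.75 → $0.00
Lowest trial balance = -$2,859.00 (Nov)
Initial deposit = cushion − low point = $1,429.50 − (-$2,859.00) = $4,288.50

$4,288.50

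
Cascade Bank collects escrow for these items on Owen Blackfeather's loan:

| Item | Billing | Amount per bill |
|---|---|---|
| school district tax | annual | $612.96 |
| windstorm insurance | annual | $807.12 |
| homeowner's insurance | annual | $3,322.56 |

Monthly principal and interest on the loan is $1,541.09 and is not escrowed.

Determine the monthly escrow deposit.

$395.22

School district tax: $612.96 annually
Windstorm insurance: $807.12 annually
Homeowner's insurance: $3,322.56 annually
Yearly total = $4,742.64
Monthly = $4,742.64 / 12 = $395.22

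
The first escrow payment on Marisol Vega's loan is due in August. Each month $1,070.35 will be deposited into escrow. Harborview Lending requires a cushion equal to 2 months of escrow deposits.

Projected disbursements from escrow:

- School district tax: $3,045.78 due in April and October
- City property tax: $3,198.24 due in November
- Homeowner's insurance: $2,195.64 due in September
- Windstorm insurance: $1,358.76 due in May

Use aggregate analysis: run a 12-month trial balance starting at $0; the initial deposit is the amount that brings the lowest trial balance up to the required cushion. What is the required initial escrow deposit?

$6,298.96

Cushion = 2 × $1,070.35 = $2,140.70
Trial balance (start $0, +$1,070.35 each month, − disbursements):
  Aug: +$1,070.35 → $1,070.35
  Sep: +$1,070.35 − $2,195.64 → -$54.94
  Oct: +$1,070.35 − $3,045.78 → -$2,030.37
  Nov: +$1,070.35 − $3,198.24 → -$4,158.26
  Dec: +$1,070.35 → -$3,087.91
  Jan: +$1,070.35 → -$2,017.56
  Feb: +$1,070.35 → -$947.21
  Mar: +$1,070.35 → $123.14
  Apr: +$1,070.35 − $3,045.78 → -$1,852.29
  May: +$1,070.35 − $1,358.76 → -$2,140.70
  Jun: +$1,070.35 → -$1,070.35
  Jul: +$1,070.35 → $0.00
Lowest trial balance = -$4,158.26 (Nov)
Initial deposit = cushion − low point = $2,140.70 − (-$4,158.26) = $6,298.96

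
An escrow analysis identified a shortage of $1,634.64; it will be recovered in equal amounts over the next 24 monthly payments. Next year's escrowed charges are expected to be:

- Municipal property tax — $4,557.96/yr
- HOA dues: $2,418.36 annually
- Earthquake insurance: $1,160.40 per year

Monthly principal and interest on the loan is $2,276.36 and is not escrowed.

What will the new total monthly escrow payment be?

$746.17

Municipal property tax = $4,557.96/yr
HOA dues = $2,418.36/yr
Earthquake insurance = $1,160.40/yr
Total annual escrow = $8,136.72
Base monthly escrow = $8,136.72 ÷ 12 = $678.06
Monthly shortage recovery: $1,634.64 ÷ 24 = $68.11
Adjusted monthly = $678.06 + $68.11 = $746.17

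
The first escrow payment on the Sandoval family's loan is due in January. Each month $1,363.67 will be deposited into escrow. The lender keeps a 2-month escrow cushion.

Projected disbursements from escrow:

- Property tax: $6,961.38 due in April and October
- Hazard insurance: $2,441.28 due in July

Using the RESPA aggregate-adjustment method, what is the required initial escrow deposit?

$5,454.68

Cushion = 2 × $1,363.67 = $2,727.34
Trial balance (start $0, +$1,363.67 each month, − disbursements):
  Jan: +$1,363.67 → $1,363.67
  Feb: +$1,363.67 → $2,727.34
  Mar: +$1,363.67 → $4,091.01
  Apr: +$1,363.67 − $6,961.38 → -$1,506.70
  May: +$1,363.67 → -$143.03
  Jun: +$1,363.67 → $1,220.64
  Jul: +$1,363.67 − $2,441.28 → $143.03
  Aug: +$1,363.67 → $1,506.70
  Sep: +$1,363.67 → $2,870.37
  Oct: +$1,363.67 − $6,961.38 → -$2,727.34
  Nov: +$1,363.67 → -$1,363.67
  Dec: +$1,363.67 → $0.00
Lowest trial balance = -$2,727.34 (Oct)
Initial deposit = cushion − low point = $2,727.34 − (-$2,727.34) = $5,454.68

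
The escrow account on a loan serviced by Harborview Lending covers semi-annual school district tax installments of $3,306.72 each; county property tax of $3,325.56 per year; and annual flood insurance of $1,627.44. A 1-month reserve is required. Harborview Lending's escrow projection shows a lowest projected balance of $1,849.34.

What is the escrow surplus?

School district tax — $3,306.72 × 2 = $6,613.44 per year
County property tax — $3,325.56 per year
Flood insurance — $1,627.44 per year
Total per year = $11,566.44
Per month = $11,566.44 ÷ 12 = $963.87
Required cushion = 1 × $963.87 = $963.87
Surplus = $1,849.34 − $963.87 = $885.47

$885.47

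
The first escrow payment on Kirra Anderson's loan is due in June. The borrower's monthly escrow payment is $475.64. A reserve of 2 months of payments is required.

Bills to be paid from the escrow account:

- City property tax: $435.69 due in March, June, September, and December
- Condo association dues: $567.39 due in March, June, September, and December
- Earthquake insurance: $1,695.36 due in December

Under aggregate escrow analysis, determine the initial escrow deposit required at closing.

Cushion = 2 × $475.64 = $951.28
Trial balance (start $0, +$475.64 each month, − disbursements):
  Jun: +$475.64 − $1,003.08 → -$527.44
  Jul: +$475.64 → -$51.80
  Aug: +$475.64 → $423.84
  Sep: +$475.64 − $1,003.08 → -$103.60
  Oct: +$475.64 → $372.04
  Nov: +$475.64 → $847.68
  Dec: +$475.64 − $2,698.44 → -$1,375.12
  Jan: +$475.64 → -$899.48
  Feb: +$475.64 → -$423.84
  Mar: +$475.64 − $1,003.08 → -$951.28
  Apr: +$475.64 → -$475.64
  May: +$475.64 → $0.00
Lowest trial balance = -$1,375.12 (Dec)
Initial deposit = cushion − low point = $951.28 − (-$1,375.12) = $2,326.40

$2,326.40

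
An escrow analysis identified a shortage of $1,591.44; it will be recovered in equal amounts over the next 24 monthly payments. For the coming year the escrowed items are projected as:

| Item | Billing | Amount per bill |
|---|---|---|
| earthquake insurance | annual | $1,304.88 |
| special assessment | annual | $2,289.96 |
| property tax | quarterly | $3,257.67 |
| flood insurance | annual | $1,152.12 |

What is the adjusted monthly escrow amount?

$1,547.78

Earthquake insurance — $1,304.88 per year
Special assessment — $2,289.96 per year
Property tax — $3,257.67 × 4 = $13,030.68 per year
Flood insurance — $1,152.12 per year
Annual escrow total = $17,777.64
Monthly escrow = $17,777.64 / 12 = $1,481.47
Shortage per month = $1,591.44 ÷ 24 = $66.31
New monthly escrow = $1,481.47 + $66.31 = $1,547.78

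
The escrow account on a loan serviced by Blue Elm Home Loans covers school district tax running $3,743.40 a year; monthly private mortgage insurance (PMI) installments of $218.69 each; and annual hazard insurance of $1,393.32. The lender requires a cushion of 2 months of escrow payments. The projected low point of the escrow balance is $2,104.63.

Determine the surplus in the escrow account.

$811.13

School district tax — $3,743.40/yr
Private mortgage insurance (PMI) — $218.69 × 12 = $2,624.28/yr
Hazard insurance — $1,393.32/yr
Yearly total = $3,743.40 + $2,624.28 + $1,393.32 = $7,761.00
Monthly escrow = $7,761.00 ÷ 12 = $646.75
Required reserve = 2 × $646.75 = $1,293.50
Surplus = $2,104.63 − $1,293.50 = $811.13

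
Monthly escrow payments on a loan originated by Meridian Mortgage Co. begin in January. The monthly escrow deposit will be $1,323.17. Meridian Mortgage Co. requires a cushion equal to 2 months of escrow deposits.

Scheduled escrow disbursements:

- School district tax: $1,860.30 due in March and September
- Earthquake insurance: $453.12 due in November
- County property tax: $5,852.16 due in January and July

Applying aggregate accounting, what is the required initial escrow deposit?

Cushion = 2 × $1,323.17 = $2,646.34
Trial balance (start $0, +$1,323.17 each month, − disbursements):
  Jan: +$1,323.17 − $5,852.16 → -$4,528.99
  Feb: +$1,323.17 → -$3,205.82
  Mar: +$1,323.17 − $1,860.30 → -$3,742.95
  Apr: +$1,323.17 → -$2,419.78
  May: +$1,323.17 → -$1,096.61
  Jun: +$1,323.17 → $226.56
  Jul: +$1,323.17 − $5,852.16 → -$4,302.43
  Aug: +$1,323.17 → -$2,979.26
  Sep: +$1,323.17 − $1,860.30 → -$3,516.39
  Oct: +$1,323.17 → -$2,193.22
  Nov: +$1,323.17 − $453.12 → -$1,323.17
  Dec: +$1,323.17 → $0.00
Lowest trial balance = -$4,528.99 (Jan)
Initial deposit = cushion − low point = $2,646.34 − (-$4,528.99) = $7,175.33

$7,175.33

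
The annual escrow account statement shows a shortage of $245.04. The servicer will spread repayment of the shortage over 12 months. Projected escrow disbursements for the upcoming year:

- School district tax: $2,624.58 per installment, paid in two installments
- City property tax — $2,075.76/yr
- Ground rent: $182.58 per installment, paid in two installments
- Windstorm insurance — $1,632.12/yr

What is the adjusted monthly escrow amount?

School district tax = $2,624.58 × 2 = $5,249.16 per year
City property tax = $2,075.76 per year
Ground rent = $182.58 × 2 = $365.16 per year
Windstorm insurance = $1,632.12 per year
Combined annual = $5,249.16 + $2,075.76 + $365.16 + $1,632.12 = $9,322.20
Base monthly escrow = $9,322.20 / 12 = $776.85
Monthly shortage recovery: $245.04 / 12 = $20.42
Adjusted monthly = $776.85 + $20.42 = $797.27

$797.27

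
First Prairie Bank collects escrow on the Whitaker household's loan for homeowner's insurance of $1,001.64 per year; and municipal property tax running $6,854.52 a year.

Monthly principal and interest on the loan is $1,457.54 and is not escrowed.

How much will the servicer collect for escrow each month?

Homeowner's insurance = $1,001.64/yr
Municipal property tax = $6,854.52/yr
Total annual escrow = $7,856.16
Monthly = $7,856.16 / 12 = $654.68

$654.68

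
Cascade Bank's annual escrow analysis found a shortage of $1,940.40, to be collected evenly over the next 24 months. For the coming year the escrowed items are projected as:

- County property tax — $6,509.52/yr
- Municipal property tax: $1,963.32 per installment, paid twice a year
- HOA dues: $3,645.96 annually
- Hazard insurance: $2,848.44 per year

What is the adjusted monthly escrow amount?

$1,491.73

County property tax = $6,509.52
Municipal property tax = $1,963.32 × 2 = $3,926.64
HOA dues = $3,645.96
Hazard insurance = $2,848.44
Total per year = $16,930.56
Base monthly escrow = $16,930.56 / 12 = $1,410.88
Monthly shortage recovery: $1,940.40 / 24 = $80.85
New monthly escrow = $1,410.88 + $80.85 = $1,491.73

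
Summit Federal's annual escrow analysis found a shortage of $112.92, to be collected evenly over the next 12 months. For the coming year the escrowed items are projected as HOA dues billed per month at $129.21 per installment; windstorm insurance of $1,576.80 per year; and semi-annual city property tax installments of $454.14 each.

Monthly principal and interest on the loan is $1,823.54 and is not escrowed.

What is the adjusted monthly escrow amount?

HOA dues: $129.21 × 12 = $1,550.52 annually
Windstorm insurance: $1,576.80 annually
City property tax: $454.14 × 2 = $908.28 annually
Yearly total = $4,035.60
Monthly = $4,035.60 / 12 = $336.30
Shortage per month = $112.92 / 12 = $9.41
Adjusted monthly = $336.30 + $9.41 = $345.71

$345.71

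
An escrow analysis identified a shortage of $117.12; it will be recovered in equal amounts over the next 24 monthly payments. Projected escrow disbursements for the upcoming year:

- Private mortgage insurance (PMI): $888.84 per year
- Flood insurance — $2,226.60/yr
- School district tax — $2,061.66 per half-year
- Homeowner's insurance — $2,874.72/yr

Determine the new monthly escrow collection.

Private mortgage insurance (PMI): $888.84 per year
Flood insurance: $2,226.60 per year
School district tax: $2,061.66 × 2 = $4,123.32 per year
Homeowner's insurance: $2,874.72 per year
Annual escrow total = $888.84 + $2,226.60 + $4,123.32 + $2,874.72 = $10,113.48
Monthly escrow = $10,113.48 ÷ 12 = $842.79
Monthly shortage recovery: $117.12 / 24 = $4.88
Adjusted monthly = $842.79 + $4.88 = $847.67

$847.67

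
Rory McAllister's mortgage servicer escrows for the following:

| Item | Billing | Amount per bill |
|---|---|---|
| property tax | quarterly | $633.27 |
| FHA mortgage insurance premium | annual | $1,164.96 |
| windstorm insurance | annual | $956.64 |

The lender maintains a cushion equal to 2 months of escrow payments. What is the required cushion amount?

$775.78

Property tax: $633.27 × 4 = $2,533.08
FHA mortgage insurance premium: $1,164.96
Windstorm insurance: $956.64
Total per year = $2,533.08 + $1,164.96 + $956.64 = $4,654.68
Monthly escrow = $4,654.68 / 12 = $387.89
Cushion = 2 × $387.89 = $775.78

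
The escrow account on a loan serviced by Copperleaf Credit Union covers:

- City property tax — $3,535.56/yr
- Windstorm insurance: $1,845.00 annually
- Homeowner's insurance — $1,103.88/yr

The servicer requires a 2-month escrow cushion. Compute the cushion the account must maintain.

City property tax = $3,535.56 annually
Windstorm insurance = $1,845.00 annually
Homeowner's insurance = $1,103.88 annually
Yearly total = $3,535.56 + $1,845.00 + $1,103.88 = $6,484.44
Per month = $6,484.44 / 12 = $540.37
Required cushion = 2 × $540.37 = $1,080.74

$1,080.74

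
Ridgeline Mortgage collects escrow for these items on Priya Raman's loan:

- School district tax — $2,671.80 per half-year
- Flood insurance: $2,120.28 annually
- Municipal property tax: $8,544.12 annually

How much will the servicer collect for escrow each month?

$1,334.00

School district tax = $2,671.80 × 2 = $5,343.60/yr
Flood insurance = $2,120.28/yr
Municipal property tax = $8,544.12/yr
Yearly total = $5,343.60 + $2,120.28 + $8,544.12 = $16,008.00
Per month = $16,008.00 / 12 = $1,334.00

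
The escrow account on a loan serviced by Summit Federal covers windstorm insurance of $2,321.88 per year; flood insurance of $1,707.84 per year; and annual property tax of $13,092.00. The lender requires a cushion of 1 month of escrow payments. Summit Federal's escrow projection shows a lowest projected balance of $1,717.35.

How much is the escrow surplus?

$290.54

Windstorm insurance — $2,321.88 per year
Flood insurance — $1,707.84 per year
Property tax — $13,092.00 per year
Total annual escrow = $17,121.72
Base monthly escrow = $17,121.72 / 12 = $1,426.81
Required cushion = 1 × $1,426.81 = $1,426.81
Surplus = $1,717.35 − $1,426.81 = $290.54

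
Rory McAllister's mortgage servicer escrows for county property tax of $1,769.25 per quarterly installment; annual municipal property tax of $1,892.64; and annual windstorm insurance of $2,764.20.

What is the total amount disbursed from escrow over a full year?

County property tax: $1,769.25 × 4 = $7,077.00/yr
Municipal property tax: $1,892.64/yr
Windstorm insurance: $2,764.20/yr
Total annual escrow = $11,733.84

$11,733.84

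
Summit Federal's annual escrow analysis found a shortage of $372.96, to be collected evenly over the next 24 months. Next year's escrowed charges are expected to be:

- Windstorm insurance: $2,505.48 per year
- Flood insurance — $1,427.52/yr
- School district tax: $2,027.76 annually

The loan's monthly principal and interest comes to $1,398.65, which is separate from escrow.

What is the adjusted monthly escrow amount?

$512.27

Windstorm insurance — $2,505.48
Flood insurance — $1,427.52
School district tax — $2,027.76
Total per year = $2,505.48 + $1,427.52 + $2,027.76 = $5,960.76
Base monthly escrow = $5,960.76 ÷ 12 = $496.73
Shortage per month = $372.96 / 24 = $15.54
Adjusted monthly = $496.73 + $15.54 = $512.27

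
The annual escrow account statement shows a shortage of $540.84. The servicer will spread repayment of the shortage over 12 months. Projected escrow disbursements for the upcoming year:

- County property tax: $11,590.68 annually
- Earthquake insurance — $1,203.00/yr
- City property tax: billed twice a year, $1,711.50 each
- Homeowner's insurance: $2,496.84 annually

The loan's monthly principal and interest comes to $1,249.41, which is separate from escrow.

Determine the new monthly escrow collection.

County property tax = $11,590.68
Earthquake insurance = $1,203.00
City property tax = $1,711.50 × 2 = $3,423.00
Homeowner's insurance = $2,496.84
Total annual escrow = $11,590.68 + $1,203.00 + $3,423.00 + $2,496.84 = $18,713.52
Base monthly escrow = $18,713.52 ÷ 12 = $1,559.46
Shortage spread = $540.84 / 12 = $45.07/mo
New monthly escrow = $1,559.46 + $45.07 = $1,604.53

$1,604.53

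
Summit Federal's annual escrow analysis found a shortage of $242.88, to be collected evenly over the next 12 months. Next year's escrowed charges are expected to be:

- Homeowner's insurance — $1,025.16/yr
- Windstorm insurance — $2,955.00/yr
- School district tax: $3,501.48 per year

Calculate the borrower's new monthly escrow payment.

$643.71

Homeowner's insurance = $1,025.16 per year
Windstorm insurance = $2,955.00 per year
School district tax = $3,501.48 per year
Annual escrow total = $1,025.16 + $2,955.00 + $3,501.48 = $7,481.64
Monthly escrow = $7,481.64 ÷ 12 = $623.47
Shortage per month = $242.88 ÷ 12 = $20.24
New monthly escrow = $623.47 + $20.24 = $643.71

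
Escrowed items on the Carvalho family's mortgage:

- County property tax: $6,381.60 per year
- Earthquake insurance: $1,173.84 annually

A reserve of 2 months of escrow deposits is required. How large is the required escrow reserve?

$1,259.24

County property tax = $6,381.60 per year
Earthquake insurance = $1,173.84 per year
Total annual escrow = $6,381.60 + $1,173.84 = $7,555.44
Monthly = $7,555.44 ÷ 12 = $629.62
Required cushion = 2 × $629.62 = $1,259.24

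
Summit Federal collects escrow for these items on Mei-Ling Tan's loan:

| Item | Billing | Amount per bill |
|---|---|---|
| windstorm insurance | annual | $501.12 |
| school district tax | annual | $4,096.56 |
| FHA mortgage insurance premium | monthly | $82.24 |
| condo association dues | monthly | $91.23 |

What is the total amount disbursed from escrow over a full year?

$6,679.32

Windstorm insurance: $501.12/yr
School district tax: $4,096.56/yr
FHA mortgage insurance premium: $82.24 × 12 = $986.88/yr
Condo association dues: $91.23 × 12 = $1,094.76/yr
Total annual escrow = $501.12 + $4,096.56 + $986.88 + $1,094.76 = $6,679.32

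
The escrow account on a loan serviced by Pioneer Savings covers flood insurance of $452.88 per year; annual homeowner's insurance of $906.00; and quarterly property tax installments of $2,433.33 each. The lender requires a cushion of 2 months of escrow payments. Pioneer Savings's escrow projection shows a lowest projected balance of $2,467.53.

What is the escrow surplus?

Flood insurance — $452.88/yr
Homeowner's insurance — $906.00/yr
Property tax — $2,433.33 × 4 = $9,733.32/yr
Total per year = $11,092.20
Monthly escrow = $11,092.20 / 12 = $924.35
Required reserve = 2 × $924.35 = $1,848.70
Surplus = $2,467.53 − $1,848.70 = $618.83

$618.83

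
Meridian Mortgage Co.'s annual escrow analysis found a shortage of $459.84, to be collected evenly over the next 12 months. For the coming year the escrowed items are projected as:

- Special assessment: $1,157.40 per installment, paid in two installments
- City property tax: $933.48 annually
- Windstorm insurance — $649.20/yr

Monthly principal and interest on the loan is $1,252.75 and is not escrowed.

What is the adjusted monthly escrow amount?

$363.11

Special assessment = $1,157.40 × 2 = $2,314.80 per year
City property tax = $933.48 per year
Windstorm insurance = $649.20 per year
Combined annual = $2,314.80 + $933.48 + $649.20 = $3,897.48
Base monthly escrow = $3,897.48 / 12 = $324.79
Monthly shortage recovery: $459.84 / 12 = $38.32
New monthly escrow = $324.79 + $38.32 = $363.11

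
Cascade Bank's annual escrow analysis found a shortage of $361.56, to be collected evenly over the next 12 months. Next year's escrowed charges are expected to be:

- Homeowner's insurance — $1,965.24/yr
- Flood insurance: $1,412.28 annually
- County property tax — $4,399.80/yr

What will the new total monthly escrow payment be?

$678.24

Homeowner's insurance — $1,965.24 annually
Flood insurance — $1,412.28 annually
County property tax — $4,399.80 annually
Annual escrow total = $7,777.32
Per month = $7,777.32 ÷ 12 = $648.11
Shortage spread = $361.56 ÷ 12 = $30.13/mo
Adjusted monthly = $648.11 + $30.13 = $678.24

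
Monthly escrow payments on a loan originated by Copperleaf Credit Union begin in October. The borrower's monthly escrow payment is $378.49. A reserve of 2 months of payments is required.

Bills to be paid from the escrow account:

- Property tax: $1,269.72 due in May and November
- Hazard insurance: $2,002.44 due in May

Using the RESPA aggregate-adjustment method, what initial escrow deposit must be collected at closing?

$2,270.94

Cushion = 2 × $378.49 = $756.98
Trial balance (start $0, +$378.49 each month, − disbursements):
  Oct: +$378.49 → $378.49
  Nov: +$378.49 − $1,269.72 → -$512.74
  Dec: +$378.49 → -$134.25
  Jan: +$378.49 → $244.24
  Feb: +$378.49 → $622.73
  Mar: +$378.49 → $1,001.22
  Apr: +$378.49 → $1,379.71
  May: +$378.49 − $3,272.16 → -$1,513.96
  Jun: +$378.49 → -$1,135.47
  Jul: +$378.49 → -$756.98
  Aug: +$378.49 → -$378.49
  Sep: +$378.49 → $0.00
Lowest trial balance = -$1,513.96 (May)
Initial deposit = cushion − low point = $756.98 − (-$1,513.96) = $2,270.94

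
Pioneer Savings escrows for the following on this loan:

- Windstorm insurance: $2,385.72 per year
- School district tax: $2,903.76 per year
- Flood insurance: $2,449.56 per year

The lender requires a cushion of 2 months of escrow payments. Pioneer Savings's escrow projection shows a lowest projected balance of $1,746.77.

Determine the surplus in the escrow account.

$456.93

Windstorm insurance — $2,385.72 per year
School district tax — $2,903.76 per year
Flood insurance — $2,449.56 per year
Total per year = $7,739.04
Base monthly escrow = $7,739.04 / 12 = $644.92
Required reserve = 2 × $644.92 = $1,289.84
Surplus = $1,746.77 − $1,289.84 = $456.93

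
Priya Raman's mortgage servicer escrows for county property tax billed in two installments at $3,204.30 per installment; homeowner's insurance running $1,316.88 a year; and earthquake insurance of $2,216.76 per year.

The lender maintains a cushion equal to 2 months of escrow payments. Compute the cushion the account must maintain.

$1,657.04

County property tax = $3,204.30 × 2 = $6,408.60/yr
Homeowner's insurance = $1,316.88/yr
Earthquake insurance = $2,216.76/yr
Annual escrow total = $6,408.60 + $1,316.88 + $2,216.76 = $9,942.24
Base monthly escrow = $9,942.24 ÷ 12 = $828.52
Reserve = 2 × $828.52 = $1,657.04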